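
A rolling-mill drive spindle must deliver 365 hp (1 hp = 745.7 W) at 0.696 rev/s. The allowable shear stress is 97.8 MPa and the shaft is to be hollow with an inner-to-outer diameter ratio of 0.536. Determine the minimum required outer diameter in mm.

ω = 2π·0.696 = 4.373 rad/s, so T = P/ω = 365×745.7 / 4.373 = 62240 N·m.
For a hollow shaft with d_i/d_o = 0.536: τ_max = 16T/(π d_o³ (1−k⁴)), so d_o = [16T/(π τ_allow (1−k⁴))]^(1/3) = [16·62240/(π·9.78×10^7·0.9175)]^(1/3) = 0.1523 m.

152 mm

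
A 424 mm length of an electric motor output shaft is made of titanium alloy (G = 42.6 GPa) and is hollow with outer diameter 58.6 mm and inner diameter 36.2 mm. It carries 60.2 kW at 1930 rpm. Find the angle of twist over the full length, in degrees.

ω = 2π·1930/60 = 202.1 rad/s, so T = P/ω = 60.2×10³ / 202.1 = 297.9 N·m.
J = π(d_o⁴ − d_i⁴)/32 = π(0.0586⁴ − 0.0362⁴)/32 = 9.891×10^-7 m⁴.
θ = T·L/(G·J) = 297.9 × 0.424 / (42.6×10⁹ × 9.891×10^-7) = 2.997×10^-3 rad.

0.172°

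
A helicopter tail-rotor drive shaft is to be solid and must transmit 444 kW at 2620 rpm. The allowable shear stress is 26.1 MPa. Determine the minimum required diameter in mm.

68.1 mm

ω = 2π·2620/60 = 274.4 rad/s, so T = P/ω = 444×10³ / 274.4 = 1618 N·m.
For a solid shaft τ_max = 16T/(πd³), so d = (16T/(π τ_allow))^(1/3) = (16·1618/(π·2.61×10^7))^(1/3) = 0.06810 m.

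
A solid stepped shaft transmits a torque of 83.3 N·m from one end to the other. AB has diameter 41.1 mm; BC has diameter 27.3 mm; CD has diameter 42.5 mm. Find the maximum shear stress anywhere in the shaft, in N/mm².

20.9 N/mm²

Under the same torque, τ_max = 16T/(πd³) is largest where d is smallest — segment BC (d = 27.3 mm).
τ_max = 16·83.30/(π·(0.0273)³) = 2.085×10^7 Pa.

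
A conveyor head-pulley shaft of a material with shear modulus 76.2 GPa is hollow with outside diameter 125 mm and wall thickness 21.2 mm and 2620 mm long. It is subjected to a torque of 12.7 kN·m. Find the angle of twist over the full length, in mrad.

J = π(d_o⁴ − d_i⁴)/32 = π(0.125⁴ − 0.0826⁴)/32 = 1.940×10^-5 m⁴.
θ = T·L/(G·J) = 12700 × 2.62 / (76.2×10⁹ × 1.940×10^-5) = 0.02251 rad.

22.5 mrad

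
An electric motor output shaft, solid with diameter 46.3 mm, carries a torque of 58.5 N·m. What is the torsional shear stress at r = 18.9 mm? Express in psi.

355 psi

J = πd⁴/32 = π(0.0463)⁴/32 = 4.512×10^-7 m⁴.
Shear stress varies linearly with radius: τ = T·r/J = 58.50 × 0.0189 / 4.512×10^-7 = 2.451×10^6 Pa.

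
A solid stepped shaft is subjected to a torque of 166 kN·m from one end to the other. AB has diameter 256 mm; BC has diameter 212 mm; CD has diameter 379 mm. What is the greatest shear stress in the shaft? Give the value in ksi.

12.9 ksi

Under the same torque, τ_max = 16T/(πd³) is largest where d is smallest — segment BC (d = 212 mm).
τ_max = 16·166000/(π·(0.212)³) = 8.873×10^7 Pa.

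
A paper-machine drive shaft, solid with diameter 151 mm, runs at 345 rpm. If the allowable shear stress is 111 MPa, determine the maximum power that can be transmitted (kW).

2710 kW

J = πd⁴/32 = π(0.151)⁴/32 = 5.104×10^-5 m⁴.
T_max = τ_allow·J/r = 1.11×10^8 × 5.104×10^-5 / 0.0755 = 75040 N·m.
ω = 2π·345/60 = 36.13 rad/s, so P_max = T_max·ω = 2.711×10^6 W.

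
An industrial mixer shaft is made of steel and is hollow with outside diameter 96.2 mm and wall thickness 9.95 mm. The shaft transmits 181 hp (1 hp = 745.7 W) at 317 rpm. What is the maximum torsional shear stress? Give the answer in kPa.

38500 kPa

ω = 2π·317/60 = 33.20 rad/s, so T = P/ω = 181×745.7 / 33.20 = 4066 N·m.
J = π(d_o⁴ − d_i⁴)/32 = π(0.0962⁴ − 0.0763⁴)/32 = 5.081×10^-6 m⁴.
τ_max = T·r/J = 4066 × 0.0481 / 5.081×10^-6 = 3.849×10^7 Pa.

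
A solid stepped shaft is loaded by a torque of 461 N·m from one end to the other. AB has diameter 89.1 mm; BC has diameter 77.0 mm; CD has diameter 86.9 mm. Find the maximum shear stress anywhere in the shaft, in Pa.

5.14e6 Pa

Under the same torque, τ_max = 16T/(πd³) is largest where d is smallest — segment BC (d = 77.0 mm).
τ_max = 16·461.0/(π·(0.0770)³) = 5.143×10^6 Pa.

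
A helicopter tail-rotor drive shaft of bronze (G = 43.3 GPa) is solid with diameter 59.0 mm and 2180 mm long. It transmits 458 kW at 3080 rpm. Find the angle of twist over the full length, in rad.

ω = 2π·3080/60 = 322.5 rad/s, so T = P/ω = 458×10³ / 322.5 = 1420 N·m.
J = πd⁴/32 = π(0.0590)⁴/32 = 1.190×10^-6 m⁴.
θ = T·L/(G·J) = 1420 × 2.18 / (43.3×10⁹ × 1.190×10^-6) = 0.06010 rad.

0.0601 rad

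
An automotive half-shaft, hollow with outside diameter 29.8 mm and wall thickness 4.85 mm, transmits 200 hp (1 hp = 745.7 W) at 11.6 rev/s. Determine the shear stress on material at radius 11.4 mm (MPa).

380 MPa

ω = 2π·11.6 = 72.88 rad/s, so T = P/ω = 200×745.7 / 72.88 = 2046 N·m.
J = π(d_o⁴ − d_i⁴)/32 = π(0.0298⁴ − 0.0201⁴)/32 = 6.140×10^-8 m⁴.
Shear stress varies linearly with radius: τ = T·r/J = 2046 × 0.0114 / 6.140×10^-8 = 3.799×10^8 Pa.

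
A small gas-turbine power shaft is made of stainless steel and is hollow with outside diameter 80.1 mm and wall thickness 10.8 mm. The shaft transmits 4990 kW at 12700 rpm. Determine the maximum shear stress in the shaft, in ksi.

7.54 ksi

ω = 2π·12700/60 = 1330 rad/s, so T = P/ω = 4990×10³ / 1330 = 3752 N·m.
J = π(d_o⁴ − d_i⁴)/32 = π(0.0801⁴ − 0.0585⁴)/32 = 2.892×10^-6 m⁴.
τ_max = T·r/J = 3752 × 0.0400 / 2.892×10^-6 = 5.197×10^7 Pa.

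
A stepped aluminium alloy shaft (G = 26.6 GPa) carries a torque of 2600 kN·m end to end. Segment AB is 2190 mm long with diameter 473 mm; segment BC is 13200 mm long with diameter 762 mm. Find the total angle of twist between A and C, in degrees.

4.73°

J_AB = π(0.473)⁴/32 = 4.91×10^-3 m⁴; J_BC = π(0.762)⁴/32 = 0.0331 m⁴.
θ = (T/G)·Σ L_i/J_i = (2.600e6/26.6×10⁹)·(2.19/4.91×10^-3 + 13.2/0.0331) = 0.08254 rad.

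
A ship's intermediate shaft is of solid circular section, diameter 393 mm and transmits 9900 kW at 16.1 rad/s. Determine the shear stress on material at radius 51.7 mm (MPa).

ω = 16.1 rad/s, so T = P/ω = 9900×10³ / 16.10 = 614900 N·m.
J = πd⁴/32 = π(0.393)⁴/32 = 2.342×10^-3 m⁴.
Shear stress varies linearly with radius: τ = T·r/J = 614900 × 0.0517 / 2.342×10^-3 = 1.357×10^7 Pa.

13.6 MPa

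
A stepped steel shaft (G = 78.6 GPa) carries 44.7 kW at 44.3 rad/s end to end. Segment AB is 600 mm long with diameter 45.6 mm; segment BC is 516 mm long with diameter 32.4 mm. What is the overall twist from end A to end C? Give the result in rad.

0.0794 rad

ω = 44.3 rad/s, so T = P/ω = 44.7×10³ / 44.30 = 1009 N·m.
J_AB = π(0.0456)⁴/32 = 4.24×10^-7 m⁴; J_BC = π(0.0324)⁴/32 = 1.08×10^-7 m⁴.
θ = (T/G)·Σ L_i/J_i = (1009/78.6×10⁹)·(0.600/4.24×10^-7 + 0.516/1.08×10^-7) = 0.07937 rad.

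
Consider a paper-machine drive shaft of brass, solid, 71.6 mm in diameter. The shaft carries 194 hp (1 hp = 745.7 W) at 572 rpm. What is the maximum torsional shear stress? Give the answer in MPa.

ω = 2π·572/60 = 59.90 rad/s, so T = P/ω = 194×745.7 / 59.90 = 2415 N·m.
J = πd⁴/32 = π(0.0716)⁴/32 = 2.580×10^-6 m⁴.
τ_max = T·r/J = 2415 × 0.0358 / 2.580×10^-6 = 3.351×10^7 Pa.

33.5 MPa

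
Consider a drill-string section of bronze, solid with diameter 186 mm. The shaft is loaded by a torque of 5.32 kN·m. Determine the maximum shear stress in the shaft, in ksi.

J = πd⁴/32 = π(0.186)⁴/32 = 1.175×10^-4 m⁴.
τ_max = T·r/J = 5320 × 0.0930 / 1.175×10^-4 = 4.211×10^6 Pa.

0.611 ksi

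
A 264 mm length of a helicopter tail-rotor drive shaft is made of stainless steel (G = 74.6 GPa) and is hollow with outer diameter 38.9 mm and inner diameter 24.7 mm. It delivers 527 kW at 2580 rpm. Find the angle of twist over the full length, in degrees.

2.10°

ω = 2π·2580/60 = 270.2 rad/s, so T = P/ω = 527×10³ / 270.2 = 1951 N·m.
J = π(d_o⁴ − d_i⁴)/32 = π(0.0389⁴ − 0.0247⁴)/32 = 1.883×10^-7 m⁴.
θ = T·L/(G·J) = 1951 × 0.264 / (74.6×10⁹ × 1.883×10^-7) = 0.03667 rad.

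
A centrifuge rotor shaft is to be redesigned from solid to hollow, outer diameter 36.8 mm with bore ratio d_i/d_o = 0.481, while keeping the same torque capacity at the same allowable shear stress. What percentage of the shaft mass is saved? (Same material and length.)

Equal τ_max and T ⇒ the solid shaft needs d_s³ = d_o³(1−k⁴), so d_s = 36.8·(1−0.481⁴)^(1/3) = 36.13 mm.
Area ratio A_h/A_s = d_o²(1−k²)/d_s² = (1−k²)/(1−k⁴)^(2/3) = 0.7974.
Mass saving = 1 − 0.7974 = 20.3 %.

20.3 %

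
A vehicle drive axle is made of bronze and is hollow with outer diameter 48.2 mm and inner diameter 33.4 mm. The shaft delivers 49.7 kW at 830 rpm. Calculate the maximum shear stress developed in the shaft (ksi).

4.90 ksi

ω = 2π·830/60 = 86.92 rad/s, so T = P/ω = 49.7×10³ / 86.92 = 571.8 N·m.
J = π(d_o⁴ − d_i⁴)/32 = π(0.0482⁴ − 0.0334⁴)/32 = 4.077×10^-7 m⁴.
τ_max = T·r/J = 571.8 × 0.0241 / 4.077×10^-7 = 3.380×10^7 Pa.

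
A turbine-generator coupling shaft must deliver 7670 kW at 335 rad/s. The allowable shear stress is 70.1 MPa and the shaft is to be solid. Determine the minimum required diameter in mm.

118 mm

ω = 335 rad/s, so T = P/ω = 7670×10³ / 335.0 = 22900 N·m.
For a solid shaft τ_max = 16T/(πd³), so d = (16T/(π τ_allow))^(1/3) = (16·22900/(π·7.01×10^7))^(1/3) = 0.1185 m.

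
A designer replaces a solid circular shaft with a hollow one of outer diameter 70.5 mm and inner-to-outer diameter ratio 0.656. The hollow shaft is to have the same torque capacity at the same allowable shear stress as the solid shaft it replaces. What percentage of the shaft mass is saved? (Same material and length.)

34.7 %

Equal τ_max and T ⇒ the solid shaft needs d_s³ = d_o³(1−k⁴), so d_s = 70.5·(1−0.656⁴)^(1/3) = 65.85 mm.
Area ratio A_h/A_s = d_o²(1−k²)/d_s² = (1−k²)/(1−k⁴)^(2/3) = 0.6530.
Mass saving = 1 − 0.6530 = 34.7 %.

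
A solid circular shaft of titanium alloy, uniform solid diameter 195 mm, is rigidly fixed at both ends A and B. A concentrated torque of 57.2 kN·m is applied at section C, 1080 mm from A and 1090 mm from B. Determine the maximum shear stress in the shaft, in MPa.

With uniform GJ and both ends fixed, compatibility θ_AC = θ_CB gives T_A·a = T_B·b, together with T_A + T_B = T₀.
T_A = T₀·b/(a+b) = 57200·1090/2170 = 28730 N·m; T_B = 28470 N·m.
τ in each portion: τ_AC = 1.97×10^7 Pa, τ_CB = 1.96×10^7 Pa; maximum is in AC.
τ_max = T_AC·r/J = 28730·0.0975/1.42×10^-4 = 1.973×10^7 Pa.

19.7 MPa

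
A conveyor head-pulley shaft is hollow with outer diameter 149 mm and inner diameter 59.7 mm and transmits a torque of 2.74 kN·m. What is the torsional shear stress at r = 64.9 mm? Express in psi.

J = π(d_o⁴ − d_i⁴)/32 = π(0.149⁴ − 0.0597⁴)/32 = 4.714×10^-5 m⁴.
Shear stress varies linearly with radius: τ = T·r/J = 2740 × 0.0649 / 4.714×10^-5 = 3.772×10^6 Pa.

547 psi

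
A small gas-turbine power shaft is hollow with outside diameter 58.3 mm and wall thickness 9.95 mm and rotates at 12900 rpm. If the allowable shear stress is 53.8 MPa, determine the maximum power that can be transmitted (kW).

2300 kW

J = π(d_o⁴ − d_i⁴)/32 = π(0.0583⁴ − 0.0384⁴)/32 = 9.207×10^-7 m⁴.
T_max = τ_allow·J/r = 5.38×10^7 × 9.207×10^-7 / 0.0291 = 1699 N·m.
ω = 2π·12900/60 = 1351 rad/s, so P_max = T_max·ω = 2.296×10^6 W.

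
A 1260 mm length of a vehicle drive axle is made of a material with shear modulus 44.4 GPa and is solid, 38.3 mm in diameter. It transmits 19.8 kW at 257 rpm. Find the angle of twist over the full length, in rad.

0.0988 rad

ω = 2π·257/60 = 26.91 rad/s, so T = P/ω = 19.8×10³ / 26.91 = 735.7 N·m.
J = πd⁴/32 = π(0.0383)⁴/32 = 2.112×10^-7 m⁴.
θ = T·L/(G·J) = 735.7 × 1.26 / (44.4×10⁹ × 2.112×10^-7) = 0.09883 rad.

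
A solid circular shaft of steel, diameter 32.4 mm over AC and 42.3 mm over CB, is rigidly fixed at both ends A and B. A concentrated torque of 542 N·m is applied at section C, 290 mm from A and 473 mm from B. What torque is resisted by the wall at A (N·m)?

195 N·m

Compatibility: T_A·a/J_AC = T_B·b/J_CB with T_A + T_B = T₀.
J_AC = 1.08×10^-7 m⁴, J_CB = 3.14×10^-7 m⁴, so T_A = T₀·(J_AC/a)/((J_AC/a)+(J_CB/b)) = 194.9 N·m, T_B = 347.1 N·m.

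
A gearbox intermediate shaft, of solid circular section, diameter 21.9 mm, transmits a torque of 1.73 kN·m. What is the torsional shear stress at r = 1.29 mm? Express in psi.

J = πd⁴/32 = π(0.0219)⁴/32 = 2.258×10^-8 m⁴.
Shear stress varies linearly with radius: τ = T·r/J = 1730 × 0.00129 / 2.258×10^-8 = 9.882×10^7 Pa.

14300 psi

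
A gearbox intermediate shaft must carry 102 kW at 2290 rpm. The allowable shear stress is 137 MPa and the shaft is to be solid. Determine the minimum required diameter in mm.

ω = 2π·2290/60 = 239.8 rad/s, so T = P/ω = 102×10³ / 239.8 = 425.3 N·m.
For a solid shaft τ_max = 16T/(πd³), so d = (16T/(π τ_allow))^(1/3) = (16·425.3/(π·1.37×10^8))^(1/3) = 0.02510 m.

25.1 mm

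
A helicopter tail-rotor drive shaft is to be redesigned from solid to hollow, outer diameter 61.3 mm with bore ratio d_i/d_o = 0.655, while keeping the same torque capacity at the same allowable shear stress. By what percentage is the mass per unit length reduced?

Equal τ_max and T ⇒ the solid shaft needs d_s³ = d_o³(1−k⁴), so d_s = 61.3·(1−0.655⁴)^(1/3) = 57.28 mm.
Area ratio A_h/A_s = d_o²(1−k²)/d_s² = (1−k²)/(1−k⁴)^(2/3) = 0.6539.
Mass saving = 1 − 0.6539 = 34.6 %.

34.6 %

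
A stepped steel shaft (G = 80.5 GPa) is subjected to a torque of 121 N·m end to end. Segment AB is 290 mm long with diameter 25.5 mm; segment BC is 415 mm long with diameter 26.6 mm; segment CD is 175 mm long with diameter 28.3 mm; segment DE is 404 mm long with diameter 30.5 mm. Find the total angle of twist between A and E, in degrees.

J_AB = π(0.0255)⁴/32 = 4.15×10^-8 m⁴; J_BC = π(0.0266)⁴/32 = 4.92×10^-8 m⁴; J_CD = π(0.0283)⁴/32 = 6.30×10^-8 m⁴; J_DE = π(0.0305)⁴/32 = 8.50×10^-8 m⁴.
θ = (T/G)·Σ L_i/J_i = (121.0/80.5×10⁹)·(0.290/4.15×10^-8 + 0.415/4.92×10^-8 + 0.175/6.30×10^-8 + 0.404/8.50×10^-8) = 0.03452 rad.

1.98°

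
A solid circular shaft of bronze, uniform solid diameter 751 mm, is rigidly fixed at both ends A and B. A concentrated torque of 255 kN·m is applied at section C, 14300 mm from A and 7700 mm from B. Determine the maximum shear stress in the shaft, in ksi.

0.289 ksi

With uniform GJ and both ends fixed, compatibility θ_AC = θ_CB gives T_A·a = T_B·b, together with T_A + T_B = T₀.
T_A = T₀·b/(a+b) = 255000·7700/22000 = 89250 N·m; T_B = 165800 N·m.
τ in each portion: τ_AC = 1.07×10^6 Pa, τ_CB = 1.99×10^6 Pa; maximum is in CB.
τ_max = T_CB·r/J = 165800·0.376/0.0312 = 1.993×10^6 Pa.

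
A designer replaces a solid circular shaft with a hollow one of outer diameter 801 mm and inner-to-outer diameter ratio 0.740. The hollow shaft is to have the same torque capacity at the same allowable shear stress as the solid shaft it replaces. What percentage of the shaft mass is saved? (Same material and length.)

42.6 %

Equal τ_max and T ⇒ the solid shaft needs d_s³ = d_o³(1−k⁴), so d_s = 801·(1−0.740⁴)^(1/3) = 711.3 mm.
Area ratio A_h/A_s = d_o²(1−k²)/d_s² = (1−k²)/(1−k⁴)^(2/3) = 0.5738.
Mass saving = 1 − 0.5738 = 42.6 %.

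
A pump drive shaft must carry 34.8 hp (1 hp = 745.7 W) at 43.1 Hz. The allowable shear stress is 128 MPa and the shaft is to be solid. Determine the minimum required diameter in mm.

15.6 mm

ω = 2π·43.1 = 270.8 rad/s, so T = P/ω = 34.8×745.7 / 270.8 = 95.83 N·m.
For a solid shaft τ_max = 16T/(πd³), so d = (16T/(π τ_allow))^(1/3) = (16·95.83/(π·1.28×10^8))^(1/3) = 0.01562 m.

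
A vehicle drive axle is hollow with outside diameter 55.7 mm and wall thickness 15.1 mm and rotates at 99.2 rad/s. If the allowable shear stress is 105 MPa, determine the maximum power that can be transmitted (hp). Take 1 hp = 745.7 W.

453 hp

J = π(d_o⁴ − d_i⁴)/32 = π(0.0557⁴ − 0.0255⁴)/32 = 9.035×10^-7 m⁴.
T_max = τ_allow·J/r = 1.05×10^8 × 9.035×10^-7 / 0.0278 = 3406 N·m.
ω = 99.2 rad/s, so P_max = T_max·ω = 3.379×10^5 W.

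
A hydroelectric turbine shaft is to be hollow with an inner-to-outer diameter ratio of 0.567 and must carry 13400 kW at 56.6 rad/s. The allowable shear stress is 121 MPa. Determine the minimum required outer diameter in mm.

223 mm

ω = 56.6 rad/s, so T = P/ω = 13400×10³ / 56.60 = 236700 N·m.
For a hollow shaft with d_i/d_o = 0.567: τ_max = 16T/(π d_o³ (1−k⁴)), so d_o = [16T/(π τ_allow (1−k⁴))]^(1/3) = [16·236700/(π·1.21×10^8·0.8966)]^(1/3) = 0.2232 m.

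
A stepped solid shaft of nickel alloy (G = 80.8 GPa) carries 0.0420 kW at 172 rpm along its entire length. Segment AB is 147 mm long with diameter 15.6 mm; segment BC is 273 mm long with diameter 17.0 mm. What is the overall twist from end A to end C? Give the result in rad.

ω = 2π·172/60 = 18.01 rad/s, so T = P/ω = 0.0420×10³ / 18.01 = 2.332 N·m.
J_AB = π(0.0156)⁴/32 = 5.81×10^-9 m⁴; J_BC = π(0.0170)⁴/32 = 8.20×10^-9 m⁴.
θ = (T/G)·Σ L_i/J_i = (2.332/80.8×10⁹)·(0.147/5.81×10^-9 + 0.273/8.20×10^-9) = 1.690×10^-3 rad.

0.00169 rad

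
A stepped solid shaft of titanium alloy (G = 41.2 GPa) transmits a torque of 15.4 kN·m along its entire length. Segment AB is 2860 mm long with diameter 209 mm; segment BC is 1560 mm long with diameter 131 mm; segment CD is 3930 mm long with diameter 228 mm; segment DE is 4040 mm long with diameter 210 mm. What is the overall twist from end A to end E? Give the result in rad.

0.0393 rad

J_AB = π(0.209)⁴/32 = 1.87×10^-4 m⁴; J_BC = π(0.131)⁴/32 = 2.89×10^-5 m⁴; J_CD = π(0.228)⁴/32 = 2.65×10^-4 m⁴; J_DE = π(0.210)⁴/32 = 1.91×10^-4 m⁴.
θ = (T/G)·Σ L_i/J_i = (15400/41.2×10⁹)·(2.86/1.87×10^-4 + 1.56/2.89×10^-5 + 3.93/2.65×10^-4 + 4.04/1.91×10^-4) = 0.03932 rad.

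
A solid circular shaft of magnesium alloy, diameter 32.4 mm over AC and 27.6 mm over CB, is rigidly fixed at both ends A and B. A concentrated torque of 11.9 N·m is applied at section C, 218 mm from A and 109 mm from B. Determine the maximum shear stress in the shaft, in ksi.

0.214 ksi

Compatibility: T_A·a/J_AC = T_B·b/J_CB with T_A + T_B = T₀.
J_AC = 1.08×10^-7 m⁴, J_CB = 5.70×10^-8 m⁴, so T_A = T₀·(J_AC/a)/((J_AC/a)+(J_CB/b)) = 5.796 N·m, T_B = 6.104 N·m.
τ in each portion: τ_AC = 8.68×10^5 Pa, τ_CB = 1.48×10^6 Pa; maximum is in CB.
τ_max = T_CB·r/J = 6.104·0.0138/5.70×10^-8 = 1.479×10^6 Pa.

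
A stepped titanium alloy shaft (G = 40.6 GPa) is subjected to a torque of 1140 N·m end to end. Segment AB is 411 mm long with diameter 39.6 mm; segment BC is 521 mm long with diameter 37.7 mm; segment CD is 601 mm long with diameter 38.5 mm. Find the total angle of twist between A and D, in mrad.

200 mrad

J_AB = π(0.0396)⁴/32 = 2.41×10^-7 m⁴; J_BC = π(0.0377)⁴/32 = 1.98×10^-7 m⁴; J_CD = π(0.0385)⁴/32 = 2.16×10^-7 m⁴.
θ = (T/G)·Σ L_i/J_i = (1140/40.6×10⁹)·(0.411/2.41×10^-7 + 0.521/1.98×10^-7 + 0.601/2.16×10^-7) = 0.1998 rad.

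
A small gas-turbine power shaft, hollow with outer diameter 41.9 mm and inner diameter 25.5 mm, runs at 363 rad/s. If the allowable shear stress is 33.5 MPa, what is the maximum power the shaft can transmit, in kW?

152 kW

J = π(d_o⁴ − d_i⁴)/32 = π(0.0419⁴ − 0.0255⁴)/32 = 2.611×10^-7 m⁴.
T_max = τ_allow·J/r = 3.35×10^7 × 2.611×10^-7 / 0.0209 = 417.5 N·m.
ω = 363 rad/s, so P_max = T_max·ω = 1.515×10^5 W.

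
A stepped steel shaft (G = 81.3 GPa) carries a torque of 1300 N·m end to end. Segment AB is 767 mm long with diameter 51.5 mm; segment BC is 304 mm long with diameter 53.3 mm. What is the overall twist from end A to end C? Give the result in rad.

J_AB = π(0.0515)⁴/32 = 6.91×10^-7 m⁴; J_BC = π(0.0533)⁴/32 = 7.92×10^-7 m⁴.
θ = (T/G)·Σ L_i/J_i = (1300/81.3×10⁹)·(0.767/6.91×10^-7 + 0.304/7.92×10^-7) = 0.02389 rad.

0.0239 rad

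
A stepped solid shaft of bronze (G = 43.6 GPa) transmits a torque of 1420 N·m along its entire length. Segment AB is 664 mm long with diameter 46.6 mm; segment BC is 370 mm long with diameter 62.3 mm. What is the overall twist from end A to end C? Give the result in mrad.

54.9 mrad

J_AB = π(0.0466)⁴/32 = 4.63×10^-7 m⁴; J_BC = π(0.0623)⁴/32 = 1.48×10^-6 m⁴.
θ = (T/G)·Σ L_i/J_i = (1420/43.6×10⁹)·(0.664/4.63×10^-7 + 0.370/1.48×10^-6) = 0.05486 rad.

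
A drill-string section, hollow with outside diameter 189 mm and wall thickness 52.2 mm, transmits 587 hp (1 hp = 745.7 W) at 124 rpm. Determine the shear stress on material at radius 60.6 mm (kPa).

ω = 2π·124/60 = 12.99 rad/s, so T = P/ω = 587×745.7 / 12.99 = 33710 N·m.
J = π(d_o⁴ − d_i⁴)/32 = π(0.189⁴ − 0.0846⁴)/32 = 1.202×10^-4 m⁴.
Shear stress varies linearly with radius: τ = T·r/J = 33710 × 0.0606 / 1.202×10^-4 = 1.699×10^7 Pa.

17000 kPa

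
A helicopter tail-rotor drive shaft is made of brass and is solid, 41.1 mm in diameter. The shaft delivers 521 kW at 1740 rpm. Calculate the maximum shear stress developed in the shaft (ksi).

ω = 2π·1740/60 = 182.2 rad/s, so T = P/ω = 521×10³ / 182.2 = 2859 N·m.
J = πd⁴/32 = π(0.0411)⁴/32 = 2.801×10^-7 m⁴.
τ_max = T·r/J = 2859 × 0.0206 / 2.801×10^-7 = 2.098×10^8 Pa.

30.4 ksi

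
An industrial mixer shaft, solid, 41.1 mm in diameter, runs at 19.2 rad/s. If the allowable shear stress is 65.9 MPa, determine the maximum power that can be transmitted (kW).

J = πd⁴/32 = π(0.0411)⁴/32 = 2.801×10^-7 m⁴.
T_max = τ_allow·J/r = 6.59×10^7 × 2.801×10^-7 / 0.0206 = 898.3 N·m.
ω = 19.2 rad/s, so P_max = T_max·ω = 1.725×10^4 W.

17.2 kW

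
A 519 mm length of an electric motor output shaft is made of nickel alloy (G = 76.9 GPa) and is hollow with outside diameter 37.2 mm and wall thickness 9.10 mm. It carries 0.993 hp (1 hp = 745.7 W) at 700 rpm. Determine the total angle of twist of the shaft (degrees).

ω = 2π·700/60 = 73.30 rad/s, so T = P/ω = 0.993×745.7 / 73.30 = 10.10 N·m.
J = π(d_o⁴ − d_i⁴)/32 = π(0.0372⁴ − 0.0190⁴)/32 = 1.752×10^-7 m⁴.
θ = T·L/(G·J) = 10.10 × 0.519 / (76.9×10⁹ × 1.752×10^-7) = 3.891×10^-4 rad.

0.0223°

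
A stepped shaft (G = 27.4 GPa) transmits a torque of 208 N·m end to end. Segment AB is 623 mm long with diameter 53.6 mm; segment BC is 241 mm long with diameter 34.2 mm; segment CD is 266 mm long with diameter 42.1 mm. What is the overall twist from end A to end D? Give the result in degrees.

J_AB = π(0.0536)⁴/32 = 8.10×10^-7 m⁴; J_BC = π(0.0342)⁴/32 = 1.34×10^-7 m⁴; J_CD = π(0.0421)⁴/32 = 3.08×10^-7 m⁴.
θ = (T/G)·Σ L_i/J_i = (208.0/27.4×10⁹)·(0.623/8.10×10^-7 + 0.241/1.34×10^-7 + 0.266/3.08×10^-7) = 0.02601 rad.

1.49°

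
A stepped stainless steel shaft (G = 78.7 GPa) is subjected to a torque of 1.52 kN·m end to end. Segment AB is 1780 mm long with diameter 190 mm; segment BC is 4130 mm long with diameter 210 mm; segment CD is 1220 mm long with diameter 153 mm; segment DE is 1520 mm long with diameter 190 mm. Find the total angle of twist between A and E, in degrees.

0.0776°

J_AB = π(0.190)⁴/32 = 1.28×10^-4 m⁴; J_BC = π(0.210)⁴/32 = 1.91×10^-4 m⁴; J_CD = π(0.153)⁴/32 = 5.38×10^-5 m⁴; J_DE = π(0.190)⁴/32 = 1.28×10^-4 m⁴.
θ = (T/G)·Σ L_i/J_i = (1520/78.7×10⁹)·(1.78/1.28×10^-4 + 4.13/1.91×10^-4 + 1.22/5.38×10^-5 + 1.52/1.28×10^-4) = 1.354×10^-3 rad.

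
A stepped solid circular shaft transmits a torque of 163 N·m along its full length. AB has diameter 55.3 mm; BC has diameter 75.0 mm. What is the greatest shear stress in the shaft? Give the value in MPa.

4.91 MPa

Under the same torque, τ_max = 16T/(πd³) is largest where d is smallest — segment AB (d = 55.3 mm).
τ_max = 16·163.0/(π·(0.0553)³) = 4.909×10^6 Pa.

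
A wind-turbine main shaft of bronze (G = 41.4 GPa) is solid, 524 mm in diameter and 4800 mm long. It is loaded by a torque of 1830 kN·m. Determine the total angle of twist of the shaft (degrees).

J = πd⁴/32 = π(0.524)⁴/32 = 7.402×10^-3 m⁴.
θ = T·L/(G·J) = 1.830e6 × 4.80 / (41.4×10⁹ × 7.402×10^-3) = 0.02867 rad.

1.64°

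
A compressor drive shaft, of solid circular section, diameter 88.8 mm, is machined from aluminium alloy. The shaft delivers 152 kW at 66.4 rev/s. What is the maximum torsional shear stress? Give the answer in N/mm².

2.65 N/mm²

ω = 2π·66.4 = 417.2 rad/s, so T = P/ω = 152×10³ / 417.2 = 364.3 N·m.
J = πd⁴/32 = π(0.0888)⁴/32 = 6.105×10^-6 m⁴.
τ_max = T·r/J = 364.3 × 0.0444 / 6.105×10^-6 = 2.650×10^6 Pa.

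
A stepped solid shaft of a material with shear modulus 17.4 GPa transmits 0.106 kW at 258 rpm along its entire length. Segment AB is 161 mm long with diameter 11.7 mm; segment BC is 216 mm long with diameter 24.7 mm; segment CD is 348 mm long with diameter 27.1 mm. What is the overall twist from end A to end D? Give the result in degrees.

1.29°

ω = 2π·258/60 = 27.02 rad/s, so T = P/ω = 0.106×10³ / 27.02 = 3.923 N·m.
J_AB = π(0.0117)⁴/32 = 1.84×10^-9 m⁴; J_BC = π(0.0247)⁴/32 = 3.65×10^-8 m⁴; J_CD = π(0.0271)⁴/32 = 5.30×10^-8 m⁴.
θ = (T/G)·Σ L_i/J_i = (3.923/17.4×10⁹)·(0.161/1.84×10^-9 + 0.216/3.65×10^-8 + 0.348/5.30×10^-8) = 0.02255 rad.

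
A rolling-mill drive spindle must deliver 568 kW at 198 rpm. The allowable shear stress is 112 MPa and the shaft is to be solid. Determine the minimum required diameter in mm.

108 mm

ω = 2π·198/60 = 20.73 rad/s, so T = P/ω = 568×10³ / 20.73 = 27390 N·m.
For a solid shaft τ_max = 16T/(πd³), so d = (16T/(π τ_allow))^(1/3) = (16·27390/(π·1.12×10^8))^(1/3) = 0.1076 m.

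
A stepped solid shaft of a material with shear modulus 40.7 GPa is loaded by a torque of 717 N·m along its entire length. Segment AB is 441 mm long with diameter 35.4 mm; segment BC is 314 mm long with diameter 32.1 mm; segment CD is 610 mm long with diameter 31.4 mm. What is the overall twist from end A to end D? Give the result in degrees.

J_AB = π(0.0354)⁴/32 = 1.54×10^-7 m⁴; J_BC = π(0.0321)⁴/32 = 1.04×10^-7 m⁴; J_CD = π(0.0314)⁴/32 = 9.54×10^-8 m⁴.
θ = (T/G)·Σ L_i/J_i = (717.0/40.7×10⁹)·(0.441/1.54×10^-7 + 0.314/1.04×10^-7 + 0.610/9.54×10^-8) = 0.2161 rad.

12.4°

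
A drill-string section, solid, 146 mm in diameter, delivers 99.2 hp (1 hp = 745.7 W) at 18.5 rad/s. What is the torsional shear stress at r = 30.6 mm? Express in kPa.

2740 kPa

ω = 18.5 rad/s, so T = P/ω = 99.2×745.7 / 18.50 = 3999 N·m.
J = πd⁴/32 = π(0.146)⁴/32 = 4.461×10^-5 m⁴.
Shear stress varies linearly with radius: τ = T·r/J = 3999 × 0.0306 / 4.461×10^-5 = 2.743×10^6 Pa.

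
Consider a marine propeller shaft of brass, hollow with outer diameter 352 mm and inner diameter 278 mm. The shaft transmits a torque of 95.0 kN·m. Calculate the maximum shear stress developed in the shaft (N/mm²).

J = π(d_o⁴ − d_i⁴)/32 = π(0.352⁴ − 0.278⁴)/32 = 9.208×10^-4 m⁴.
τ_max = T·r/J = 95000 × 0.176 / 9.208×10^-4 = 1.816×10^7 Pa.

18.2 N/mm²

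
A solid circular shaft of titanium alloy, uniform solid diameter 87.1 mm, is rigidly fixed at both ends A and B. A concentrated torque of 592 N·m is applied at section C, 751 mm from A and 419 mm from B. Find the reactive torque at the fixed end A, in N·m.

212 N·m

With uniform GJ and both ends fixed, compatibility θ_AC = θ_CB gives T_A·a = T_B·b, together with T_A + T_B = T₀.
T_A = T₀·b/(a+b) = 592.0·419/1170 = 212.0 N·m; T_B = 380.0 N·m.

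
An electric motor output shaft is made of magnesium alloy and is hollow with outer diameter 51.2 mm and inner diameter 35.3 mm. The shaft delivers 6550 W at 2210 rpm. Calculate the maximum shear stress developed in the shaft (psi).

201 psi

ω = 2π·2210/60 = 231.4 rad/s, so T = P/ω = 6550 / 231.4 = 28.30 N·m.
J = π(d_o⁴ − d_i⁴)/32 = π(0.0512⁴ − 0.0353⁴)/32 = 5.222×10^-7 m⁴.
τ_max = T·r/J = 28.30 × 0.0256 / 5.222×10^-7 = 1.387×10^6 Pa.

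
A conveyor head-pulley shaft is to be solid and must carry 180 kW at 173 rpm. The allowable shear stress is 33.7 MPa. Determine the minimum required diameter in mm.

ω = 2π·173/60 = 18.12 rad/s, so T = P/ω = 180×10³ / 18.12 = 9936 N·m.
For a solid shaft τ_max = 16T/(πd³), so d = (16T/(π τ_allow))^(1/3) = (16·9936/(π·3.37×10^7))^(1/3) = 0.1145 m.

115 mm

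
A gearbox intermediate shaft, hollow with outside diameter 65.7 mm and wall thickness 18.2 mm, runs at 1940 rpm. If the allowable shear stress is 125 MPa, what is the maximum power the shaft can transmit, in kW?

J = π(d_o⁴ − d_i⁴)/32 = π(0.0657⁴ − 0.0293⁴)/32 = 1.757×10^-6 m⁴.
T_max = τ_allow·J/r = 1.25×10^8 × 1.757×10^-6 / 0.0329 = 6685 N·m.
ω = 2π·1940/60 = 203.2 rad/s, so P_max = T_max·ω = 1.358×10^6 W.

1360 kW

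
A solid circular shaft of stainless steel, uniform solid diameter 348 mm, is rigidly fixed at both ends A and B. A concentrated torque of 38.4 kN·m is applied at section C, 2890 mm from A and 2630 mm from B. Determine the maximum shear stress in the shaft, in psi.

With uniform GJ and both ends fixed, compatibility θ_AC = θ_CB gives T_A·a = T_B·b, together with T_A + T_B = T₀.
T_A = T₀·b/(a+b) = 38400·2630/5520 = 18300 N·m; T_B = 20100 N·m.
τ in each portion: τ_AC = 2.21×10^6 Pa, τ_CB = 2.43×10^6 Pa; maximum is in CB.
τ_max = T_CB·r/J = 20100·0.174/1.44×10^-3 = 2.430×10^6 Pa.

352 psi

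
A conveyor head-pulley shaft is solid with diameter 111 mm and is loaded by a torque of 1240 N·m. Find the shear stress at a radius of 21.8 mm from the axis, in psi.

263 psi

J = πd⁴/32 = π(0.111)⁴/32 = 1.490×10^-5 m⁴.
Shear stress varies linearly with radius: τ = T·r/J = 1240 × 0.0218 / 1.490×10^-5 = 1.814×10^6 Pa.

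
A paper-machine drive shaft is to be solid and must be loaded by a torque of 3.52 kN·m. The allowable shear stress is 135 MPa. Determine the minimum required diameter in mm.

For a solid shaft τ_max = 16T/(πd³), so d = (16T/(π τ_allow))^(1/3) = (16·3520/(π·1.35×10^8))^(1/3) = 0.05102 m.

51.0 mm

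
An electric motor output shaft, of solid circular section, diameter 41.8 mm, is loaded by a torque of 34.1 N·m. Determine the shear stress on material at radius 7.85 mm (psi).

130 psi

J = πd⁴/32 = π(0.0418)⁴/32 = 2.997×10^-7 m⁴.
Shear stress varies linearly with radius: τ = T·r/J = 34.10 × 0.00785 / 2.997×10^-7 = 8.931×10^5 Pa.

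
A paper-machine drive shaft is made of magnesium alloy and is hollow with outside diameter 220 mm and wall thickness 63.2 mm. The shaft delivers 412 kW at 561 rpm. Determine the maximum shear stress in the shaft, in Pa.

ω = 2π·561/60 = 58.75 rad/s, so T = P/ω = 412×10³ / 58.75 = 7013 N·m.
J = π(d_o⁴ − d_i⁴)/32 = π(0.220⁴ − 0.0936⁴)/32 = 2.224×10^-4 m⁴.
τ_max = T·r/J = 7013 × 0.110 / 2.224×10^-4 = 3.468×10^6 Pa.

3.47e6 Pa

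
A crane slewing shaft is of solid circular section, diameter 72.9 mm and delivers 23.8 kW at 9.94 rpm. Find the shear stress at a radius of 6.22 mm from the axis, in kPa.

51300 kPa

ω = 2π·9.94/60 = 1.041 rad/s, so T = P/ω = 23.8×10³ / 1.041 = 22860 N·m.
J = πd⁴/32 = π(0.0729)⁴/32 = 2.773×10^-6 m⁴.
Shear stress varies linearly with radius: τ = T·r/J = 22860 × 0.00622 / 2.773×10^-6 = 5.129×10^7 Pa.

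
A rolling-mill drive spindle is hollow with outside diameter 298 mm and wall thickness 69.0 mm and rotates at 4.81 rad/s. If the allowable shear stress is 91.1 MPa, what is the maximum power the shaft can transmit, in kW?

J = π(d_o⁴ − d_i⁴)/32 = π(0.298⁴ − 0.160⁴)/32 = 7.099×10^-4 m⁴.
T_max = τ_allow·J/r = 9.11×10^7 × 7.099×10^-4 / 0.149 = 434000 N·m.
ω = 4.81 rad/s, so P_max = T_max·ω = 2.088×10^6 W.

2090 kW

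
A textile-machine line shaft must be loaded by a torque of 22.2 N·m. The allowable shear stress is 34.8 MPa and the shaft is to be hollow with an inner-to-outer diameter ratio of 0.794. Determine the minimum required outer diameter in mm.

17.5 mm

For a hollow shaft with d_i/d_o = 0.794: τ_max = 16T/(π d_o³ (1−k⁴)), so d_o = [16T/(π τ_allow (1−k⁴))]^(1/3) = [16·22.20/(π·3.48×10^7·0.6026)]^(1/3) = 0.01754 m.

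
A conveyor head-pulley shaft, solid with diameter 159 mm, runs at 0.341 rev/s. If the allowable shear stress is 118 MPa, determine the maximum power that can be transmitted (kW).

J = πd⁴/32 = π(0.159)⁴/32 = 6.275×10^-5 m⁴.
T_max = τ_allow·J/r = 1.18×10^8 × 6.275×10^-5 / 0.0795 = 93130 N·m.
ω = 2π·0.341 = 2.143 rad/s, so P_max = T_max·ω = 1.995×10^5 W.

200 kW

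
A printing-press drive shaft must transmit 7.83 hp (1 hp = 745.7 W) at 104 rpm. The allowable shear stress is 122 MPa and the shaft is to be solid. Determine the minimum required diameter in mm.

28.2 mm

ω = 2π·104/60 = 10.89 rad/s, so T = P/ω = 7.83×745.7 / 10.89 = 536.1 N·m.
For a solid shaft τ_max = 16T/(πd³), so d = (16T/(π τ_allow))^(1/3) = (16·536.1/(π·1.22×10^8))^(1/3) = 0.02818 m.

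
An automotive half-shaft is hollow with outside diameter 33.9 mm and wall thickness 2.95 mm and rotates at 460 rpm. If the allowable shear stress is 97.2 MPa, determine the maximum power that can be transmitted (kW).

J = π(d_o⁴ − d_i⁴)/32 = π(0.0339⁴ − 0.0280⁴)/32 = 6.931×10^-8 m⁴.
T_max = τ_allow·J/r = 9.72×10^7 × 6.931×10^-8 / 0.0169 = 397.5 N·m.
ω = 2π·460/60 = 48.17 rad/s, so P_max = T_max·ω = 1.915×10^4 W.

19.1 kW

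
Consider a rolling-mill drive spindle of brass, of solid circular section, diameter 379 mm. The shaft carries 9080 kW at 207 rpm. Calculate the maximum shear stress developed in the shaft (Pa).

ω = 2π·207/60 = 21.68 rad/s, so T = P/ω = 9080×10³ / 21.68 = 418900 N·m.
J = πd⁴/32 = π(0.379)⁴/32 = 2.026×10^-3 m⁴.
τ_max = T·r/J = 418900 × 0.190 / 2.026×10^-3 = 3.919×10^7 Pa.

3.92e7 Pa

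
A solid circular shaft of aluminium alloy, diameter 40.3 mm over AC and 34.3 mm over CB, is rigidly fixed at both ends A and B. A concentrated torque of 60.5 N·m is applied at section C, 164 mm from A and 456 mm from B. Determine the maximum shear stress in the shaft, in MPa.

Compatibility: T_A·a/J_AC = T_B·b/J_CB with T_A + T_B = T₀.
J_AC = 2.59×10^-7 m⁴, J_CB = 1.36×10^-7 m⁴, so T_A = T₀·(J_AC/a)/((J_AC/a)+(J_CB/b)) = 50.89 N·m, T_B = 9.605 N·m.
τ in each portion: τ_AC = 3.96×10^6 Pa, τ_CB = 1.21×10^6 Pa; maximum is in AC.
τ_max = T_AC·r/J = 50.89·0.0201/2.59×10^-7 = 3.960×10^6 Pa.

3.96 MPa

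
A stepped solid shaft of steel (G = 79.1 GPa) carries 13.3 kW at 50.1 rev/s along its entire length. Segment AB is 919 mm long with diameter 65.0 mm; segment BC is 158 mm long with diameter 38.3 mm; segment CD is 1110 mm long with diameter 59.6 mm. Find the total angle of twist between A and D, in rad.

ω = 2π·50.1 = 314.8 rad/s, so T = P/ω = 13.3×10³ / 314.8 = 42.25 N·m.
J_AB = π(0.0650)⁴/32 = 1.75×10^-6 m⁴; J_BC = π(0.0383)⁴/32 = 2.11×10^-7 m⁴; J_CD = π(0.0596)⁴/32 = 1.24×10^-6 m⁴.
θ = (T/G)·Σ L_i/J_i = (42.25/79.1×10⁹)·(0.919/1.75×10^-6 + 0.158/2.11×10^-7 + 1.11/1.24×10^-6) = 1.158×10^-3 rad.

0.00116 rad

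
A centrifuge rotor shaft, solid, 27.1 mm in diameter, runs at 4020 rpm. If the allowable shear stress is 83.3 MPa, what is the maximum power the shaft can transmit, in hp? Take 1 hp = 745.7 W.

184 hp

J = πd⁴/32 = π(0.0271)⁴/32 = 5.295×10^-8 m⁴.
T_max = τ_allow·J/r = 8.33×10^7 × 5.295×10^-8 / 0.0136 = 325.5 N·m.
ω = 2π·4020/60 = 421.0 rad/s, so P_max = T_max·ω = 1.370×10^5 W.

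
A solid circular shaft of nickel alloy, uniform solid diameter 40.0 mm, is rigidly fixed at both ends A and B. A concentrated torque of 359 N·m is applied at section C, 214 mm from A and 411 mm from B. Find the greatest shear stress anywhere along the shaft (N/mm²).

18.8 N/mm²

With uniform GJ and both ends fixed, compatibility θ_AC = θ_CB gives T_A·a = T_B·b, together with T_A + T_B = T₀.
T_A = T₀·b/(a+b) = 359.0·411/625.0 = 236.1 N·m; T_B = 122.9 N·m.
τ in each portion: τ_AC = 1.88×10^7 Pa, τ_CB = 9.78×10^6 Pa; maximum is in AC.
τ_max = T_AC·r/J = 236.1·0.0200/2.51×10^-7 = 1.879×10^7 Pa.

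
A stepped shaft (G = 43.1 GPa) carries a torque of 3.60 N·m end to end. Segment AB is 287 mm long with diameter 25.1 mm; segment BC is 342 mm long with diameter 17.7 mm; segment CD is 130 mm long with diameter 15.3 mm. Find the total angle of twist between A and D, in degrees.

J_AB = π(0.0251)⁴/32 = 3.90×10^-8 m⁴; J_BC = π(0.0177)⁴/32 = 9.64×10^-9 m⁴; J_CD = π(0.0153)⁴/32 = 5.38×10^-9 m⁴.
θ = (T/G)·Σ L_i/J_i = (3.600/43.1×10⁹)·(0.287/3.90×10^-8 + 0.342/9.64×10^-9 + 0.130/5.38×10^-9) = 5.598×10^-3 rad.

0.321°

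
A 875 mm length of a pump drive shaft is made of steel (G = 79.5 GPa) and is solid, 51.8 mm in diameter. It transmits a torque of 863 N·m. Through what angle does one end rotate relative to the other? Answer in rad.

0.0134 rad

J = πd⁴/32 = π(0.0518)⁴/32 = 7.068×10^-7 m⁴.
θ = T·L/(G·J) = 863.0 × 0.875 / (79.5×10⁹ × 7.068×10^-7) = 0.01344 rad.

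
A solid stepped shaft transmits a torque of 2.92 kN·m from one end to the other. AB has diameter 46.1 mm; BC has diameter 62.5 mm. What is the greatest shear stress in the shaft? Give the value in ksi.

Under the same torque, τ_max = 16T/(πd³) is largest where d is smallest — segment AB (d = 46.1 mm).
τ_max = 16·2920/(π·(0.0461)³) = 1.518×10^8 Pa.

22.0 ksi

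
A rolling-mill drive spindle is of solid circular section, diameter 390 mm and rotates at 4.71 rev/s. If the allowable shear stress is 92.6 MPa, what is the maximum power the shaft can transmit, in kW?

J = πd⁴/32 = π(0.390)⁴/32 = 2.271×10^-3 m⁴.
T_max = τ_allow·J/r = 9.26×10^7 × 2.271×10^-3 / 0.195 = 1.079e6 N·m.
ω = 2π·4.71 = 29.59 rad/s, so P_max = T_max·ω = 3.192×10^7 W.

31900 kW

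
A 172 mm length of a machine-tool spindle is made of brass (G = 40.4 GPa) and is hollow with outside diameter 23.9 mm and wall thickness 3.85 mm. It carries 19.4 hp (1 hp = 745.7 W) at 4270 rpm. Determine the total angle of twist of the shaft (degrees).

0.312°

ω = 2π·4270/60 = 447.2 rad/s, so T = P/ω = 19.4×745.7 / 447.2 = 32.35 N·m.
J = π(d_o⁴ − d_i⁴)/32 = π(0.0239⁴ − 0.0162⁴)/32 = 2.527×10^-8 m⁴.
θ = T·L/(G·J) = 32.35 × 0.172 / (40.4×10⁹ × 2.527×10^-8) = 5.451×10^-3 rad.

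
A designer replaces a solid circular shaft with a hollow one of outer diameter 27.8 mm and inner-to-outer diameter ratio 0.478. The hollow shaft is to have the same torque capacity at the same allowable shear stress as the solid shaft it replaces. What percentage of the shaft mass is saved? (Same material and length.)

Equal τ_max and T ⇒ the solid shaft needs d_s³ = d_o³(1−k⁴), so d_s = 27.8·(1−0.478⁴)^(1/3) = 27.31 mm.
Area ratio A_h/A_s = d_o²(1−k²)/d_s² = (1−k²)/(1−k⁴)^(2/3) = 0.7996.
Mass saving = 1 − 0.7996 = 20.0 %.

20.0 %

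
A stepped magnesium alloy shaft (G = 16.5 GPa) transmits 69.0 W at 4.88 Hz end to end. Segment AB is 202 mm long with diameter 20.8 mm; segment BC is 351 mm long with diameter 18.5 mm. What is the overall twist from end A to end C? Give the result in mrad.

ω = 2π·4.88 = 30.66 rad/s, so T = P/ω = 69.0 / 30.66 = 2.250 N·m.
J_AB = π(0.0208)⁴/32 = 1.84×10^-8 m⁴; J_BC = π(0.0185)⁴/32 = 1.15×10^-8 m⁴.
θ = (T/G)·Σ L_i/J_i = (2.250/16.5×10⁹)·(0.202/1.84×10^-8 + 0.351/1.15×10^-8) = 5.662×10^-3 rad.

5.66 mrad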